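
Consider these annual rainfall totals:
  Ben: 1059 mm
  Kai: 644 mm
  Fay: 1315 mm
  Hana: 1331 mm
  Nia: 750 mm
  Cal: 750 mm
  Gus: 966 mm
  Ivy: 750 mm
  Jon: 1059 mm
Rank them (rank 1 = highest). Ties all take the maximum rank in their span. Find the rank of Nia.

8

Sorted (descending): 1331, 1315, 1059, 1059, 966, 750, 750, 750, 644
The 2 values of 1059 occupy positions 3–4 → each gets rank 4.
The 3 values of 750 occupy positions 6–8 → each gets rank 8.
Nia has value 750 mm → rank 8.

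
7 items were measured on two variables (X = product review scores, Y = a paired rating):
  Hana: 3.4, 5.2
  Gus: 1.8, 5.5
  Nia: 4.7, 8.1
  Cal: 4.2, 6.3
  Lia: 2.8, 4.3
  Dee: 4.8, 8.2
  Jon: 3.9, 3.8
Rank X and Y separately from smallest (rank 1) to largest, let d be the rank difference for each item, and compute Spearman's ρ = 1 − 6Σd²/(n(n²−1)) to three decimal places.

Ranks of variable 1: 3, 1, 6, 5, 2, 7, 4
Ranks of variable 2: 3, 4, 6, 5, 2, 7, 1
d = r₁ − r₂: 0, -3, 0, 0, 0, 0, 3
d²: 0, 9, 0, 0, 0, 0, 9; Σd² = 18
ρ = 1 − 6·18/(7·48) = 1 − 108/336 = 0.679

0.679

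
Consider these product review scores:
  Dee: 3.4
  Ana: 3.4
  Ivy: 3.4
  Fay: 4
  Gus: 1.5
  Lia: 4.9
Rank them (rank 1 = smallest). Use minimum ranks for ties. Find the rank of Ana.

Sorted (ascending): 1.5, 3.4, 3.4, 3.4, 4, 4.9
The 3 values of 3.4 occupy positions 2–4 → each gets rank 2.
Ana has value 3.4 → rank 2.

2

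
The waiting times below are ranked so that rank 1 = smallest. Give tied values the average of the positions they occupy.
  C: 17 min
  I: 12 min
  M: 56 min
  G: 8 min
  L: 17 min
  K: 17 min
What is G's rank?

Sorted (ascending): 8, 12, 17, 17, 17, 56
The 3 values of 17 occupy positions 3–5 → average rank 4.
G has value 8 min → rank 1.

1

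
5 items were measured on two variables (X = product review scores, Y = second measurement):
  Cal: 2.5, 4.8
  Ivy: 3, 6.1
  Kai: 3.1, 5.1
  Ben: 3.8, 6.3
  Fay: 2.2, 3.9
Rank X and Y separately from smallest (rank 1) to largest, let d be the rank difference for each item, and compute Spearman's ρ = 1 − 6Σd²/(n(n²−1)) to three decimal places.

Ranks of variable 1: 2, 3, 4, 5, 1
Ranks of variable 2: 2, 4, 3, 5, 1
d = r₁ − r₂: 0, -1, 1, 0, 0
d²: 0, 1, 1, 0, 0; Σd² = 2
ρ = 1 − 6·2/(5·24) = 1 − 12/120 = 0.900

0.900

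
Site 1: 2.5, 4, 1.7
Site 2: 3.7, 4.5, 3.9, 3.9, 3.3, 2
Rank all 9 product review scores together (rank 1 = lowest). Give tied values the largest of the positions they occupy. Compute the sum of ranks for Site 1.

12

Sorted (ascending): 1.7, 2, 2.5, 3.3, 3.7, 3.9, 3.9, 4, 4.5
The 2 values of 3.9 occupy positions 6–7 → each gets rank 7.
Site 1 values → pooled ranks: 2.5→3, 4→8, 1.7→1
Rank sum = 3 + 8 + 1 = 12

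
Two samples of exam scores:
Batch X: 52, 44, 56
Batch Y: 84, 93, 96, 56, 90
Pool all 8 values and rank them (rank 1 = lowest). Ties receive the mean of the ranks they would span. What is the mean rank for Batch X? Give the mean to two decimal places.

2.17

Sorted (ascending): 44, 52, 56, 56, 84, 90, 93, 96
The 2 values of 56 occupy positions 3–4 → average rank (3+4)/2 = 3.5.
Batch X values → pooled ranks: 52→2, 44→1, 56→3.5
Mean rank = (2 + 1 + 3.5) / 3 = 2.17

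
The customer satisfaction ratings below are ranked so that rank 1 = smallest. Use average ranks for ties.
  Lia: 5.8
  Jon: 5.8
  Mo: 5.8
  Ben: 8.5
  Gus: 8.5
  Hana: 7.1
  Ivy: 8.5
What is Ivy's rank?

6

Sorted (ascending): 5.8, 5.8, 5.8, 7.1, 8.5, 8.5, 8.5
The 3 values of 5.8 occupy positions 1–3 → average rank 2.
The 3 values of 8.5 occupy positions 5–7 → average rank 6.
Ivy has value 8.5 → rank 6.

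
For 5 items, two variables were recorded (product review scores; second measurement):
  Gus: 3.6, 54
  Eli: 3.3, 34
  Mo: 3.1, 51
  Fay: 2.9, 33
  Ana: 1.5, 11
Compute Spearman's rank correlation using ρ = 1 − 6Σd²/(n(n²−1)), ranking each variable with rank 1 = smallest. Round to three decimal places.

Ranks of variable 1: 5, 4, 3, 2, 1
Ranks of variable 2: 5, 3, 4, 2, 1
d = r₁ − r₂: 0, 1, -1, 0, 0
d²: 0, 1, 1, 0, 0; Σd² = 2
ρ = 1 − 6·2/(5·24) = 1 − 12/120 = 0.900

0.900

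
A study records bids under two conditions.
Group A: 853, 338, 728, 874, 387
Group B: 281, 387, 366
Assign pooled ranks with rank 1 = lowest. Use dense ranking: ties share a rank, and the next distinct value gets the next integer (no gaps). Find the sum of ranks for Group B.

Sorted (ascending): 281, 338, 366, 387, 387, 728, 853, 874
The 2 values of 387 share dense rank 4.
Remaining distinct values take the next consecutive integers.
Group B values → pooled ranks: 281→1, 387→4, 366→3
Rank sum = 1 + 4 + 3 = 8

8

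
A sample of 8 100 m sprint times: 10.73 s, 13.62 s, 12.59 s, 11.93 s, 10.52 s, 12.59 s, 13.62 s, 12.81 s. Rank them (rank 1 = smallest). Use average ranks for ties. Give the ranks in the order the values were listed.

Sorted (ascending): 10.52, 10.73, 11.93, 12.59, 12.59, 12.81, 13.62, 13.62
The 2 values of 12.59 occupy positions 4–5 → average rank (4+5)/2 = 4.5.
The 2 values of 13.62 occupy positions 7–8 → average rank (7+8)/2 = 7.5.

2, 7.5, 4.5, 3, 1, 4.5, 7.5, 6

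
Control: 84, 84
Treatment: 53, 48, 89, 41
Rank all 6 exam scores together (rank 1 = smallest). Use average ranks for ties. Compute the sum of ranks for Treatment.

12

Sorted (ascending): 41, 48, 53, 84, 84, 89
The 2 values of 84 occupy positions 4–5 → average rank (4+5)/2 = 4.5.
Treatment values → pooled ranks: 53→3, 48→2, 89→6, 41→1
Rank sum = 3 + 2 + 6 + 1 = 12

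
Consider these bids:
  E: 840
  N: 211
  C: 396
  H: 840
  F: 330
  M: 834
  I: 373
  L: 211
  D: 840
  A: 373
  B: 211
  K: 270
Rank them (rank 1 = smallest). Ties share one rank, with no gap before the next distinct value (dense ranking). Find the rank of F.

3

Sorted (ascending): 211, 211, 211, 270, 330, 373, 373, 396, 834, 840, 840, 840
The 3 values of 211 share dense rank 1.
The 2 values of 373 share dense rank 4.
The 3 values of 840 share dense rank 7.
Remaining distinct values take the next consecutive integers.
F has value 330 → rank 3.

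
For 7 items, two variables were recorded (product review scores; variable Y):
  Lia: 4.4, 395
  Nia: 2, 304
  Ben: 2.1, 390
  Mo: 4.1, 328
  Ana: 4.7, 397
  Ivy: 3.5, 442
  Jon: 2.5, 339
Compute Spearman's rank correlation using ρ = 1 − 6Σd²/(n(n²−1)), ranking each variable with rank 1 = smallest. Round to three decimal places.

0.571

Ranks of variable 1: 6, 1, 2, 5, 7, 4, 3
Ranks of variable 2: 5, 1, 4, 2, 6, 7, 3
d = r₁ − r₂: 1, 0, -2, 3, 1, -3, 0
d²: 1, 0, 4, 9, 1, 9, 0; Σd² = 24
ρ = 1 − 6·24/(7·48) = 1 − 144/336 = 0.571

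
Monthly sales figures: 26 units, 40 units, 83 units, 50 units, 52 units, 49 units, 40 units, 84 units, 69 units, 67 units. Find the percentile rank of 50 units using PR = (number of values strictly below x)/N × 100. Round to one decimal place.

N = 10.
Strictly below 50: 4. Equal to 50: 1.
PR = 4/10 × 100 = 40.0

40.0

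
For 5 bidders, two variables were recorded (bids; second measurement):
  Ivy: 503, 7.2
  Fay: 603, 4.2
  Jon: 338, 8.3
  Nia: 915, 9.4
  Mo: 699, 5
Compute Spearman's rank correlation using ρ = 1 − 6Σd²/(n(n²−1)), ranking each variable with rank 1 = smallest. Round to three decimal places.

0.100

Ranks of variable 1: 2, 3, 1, 5, 4
Ranks of variable 2: 3, 1, 4, 5, 2
d = r₁ − r₂: -1, 2, -3, 0, 2
d²: 1, 4, 9, 0, 4; Σd² = 18
ρ = 1 − 6·18/(5·24) = 1 − 108/120 = 0.100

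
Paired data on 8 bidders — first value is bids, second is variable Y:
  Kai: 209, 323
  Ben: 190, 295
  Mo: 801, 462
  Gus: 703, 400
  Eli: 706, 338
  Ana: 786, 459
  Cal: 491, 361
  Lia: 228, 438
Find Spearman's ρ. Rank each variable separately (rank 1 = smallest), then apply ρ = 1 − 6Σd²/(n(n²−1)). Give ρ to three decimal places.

Ranks of variable 1: 2, 1, 8, 5, 6, 7, 4, 3
Ranks of variable 2: 2, 1, 8, 5, 3, 7, 4, 6
d = r₁ − r₂: 0, 0, 0, 0, 3, 0, 0, -3
d²: 0, 0, 0, 0, 9, 0, 0, 9; Σd² = 18
ρ = 1 − 6·18/(8·63) = 1 − 108/504 = 0.786

0.786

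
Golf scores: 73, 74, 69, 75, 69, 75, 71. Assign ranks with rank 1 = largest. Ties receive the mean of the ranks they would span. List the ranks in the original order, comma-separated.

Sorted (descending): 75, 75, 74, 73, 71, 69, 69
The 2 values of 75 occupy positions 1–2 → average rank (1+2)/2 = 1.5.
The 2 values of 69 occupy positions 6–7 → average rank (6+7)/2 = 6.5.

4, 3, 6.5, 1.5, 6.5, 1.5, 5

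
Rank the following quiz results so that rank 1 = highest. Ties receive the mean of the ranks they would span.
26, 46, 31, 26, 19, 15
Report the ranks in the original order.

Sorted (descending): 46, 31, 26, 26, 19, 15
The 2 values of 26 occupy positions 3–4 → average rank (3+4)/2 = 3.5.

3.5, 1, 2, 3.5, 5, 6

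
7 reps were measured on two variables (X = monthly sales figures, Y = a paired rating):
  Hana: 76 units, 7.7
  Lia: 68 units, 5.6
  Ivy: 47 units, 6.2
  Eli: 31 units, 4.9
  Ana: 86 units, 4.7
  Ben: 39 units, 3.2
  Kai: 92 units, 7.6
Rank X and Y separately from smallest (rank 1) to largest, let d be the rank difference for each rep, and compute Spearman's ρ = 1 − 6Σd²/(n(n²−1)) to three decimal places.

0.464

Ranks of variable 1: 5, 4, 3, 1, 6, 2, 7
Ranks of variable 2: 7, 4, 5, 3, 2, 1, 6
d = r₁ − r₂: -2, 0, -2, -2, 4, 1, 1
d²: 4, 0, 4, 4, 16, 1, 1; Σd² = 30
ρ = 1 − 6·30/(7·48) = 1 − 180/336 = 0.464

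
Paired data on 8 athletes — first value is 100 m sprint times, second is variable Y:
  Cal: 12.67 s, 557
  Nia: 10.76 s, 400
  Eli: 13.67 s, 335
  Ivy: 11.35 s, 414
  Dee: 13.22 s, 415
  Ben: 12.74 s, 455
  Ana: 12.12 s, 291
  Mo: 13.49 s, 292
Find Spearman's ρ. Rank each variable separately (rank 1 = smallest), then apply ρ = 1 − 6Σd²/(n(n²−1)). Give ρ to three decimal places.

Ranks of variable 1: 4, 1, 8, 2, 6, 5, 3, 7
Ranks of variable 2: 8, 4, 3, 5, 6, 7, 1, 2
d = r₁ − r₂: -4, -3, 5, -3, 0, -2, 2, 5
d²: 16, 9, 25, 9, 0, 4, 4, 25; Σd² = 92
ρ = 1 − 6·92/(8·63) = 1 − 552/504 = -0.095

-0.095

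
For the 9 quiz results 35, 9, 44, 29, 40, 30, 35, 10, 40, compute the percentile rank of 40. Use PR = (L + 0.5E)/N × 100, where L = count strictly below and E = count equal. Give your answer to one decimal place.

N = 9.
Strictly below 40: 6. Equal to 40: 2.
PR = (6 + 0.5·2)/9 × 100 = 77.8

77.8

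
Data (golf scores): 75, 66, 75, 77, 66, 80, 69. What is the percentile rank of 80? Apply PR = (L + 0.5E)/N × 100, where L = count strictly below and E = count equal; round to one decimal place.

N = 7.
Strictly below 80: 6. Equal to 80: 1.
PR = (6 + 0.5·1)/7 × 100 = 92.9

92.9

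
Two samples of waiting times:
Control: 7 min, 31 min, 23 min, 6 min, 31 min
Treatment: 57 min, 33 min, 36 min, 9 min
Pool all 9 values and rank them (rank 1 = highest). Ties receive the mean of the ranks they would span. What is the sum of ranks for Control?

32

Sorted (descending): 57, 36, 33, 31, 31, 23, 9, 7, 6
The 2 values of 31 occupy positions 4–5 → average rank (4+5)/2 = 4.5.
Control values → pooled ranks: 7→8, 31→4.5, 23→6, 6→9, 31→4.5
Rank sum = 8 + 4.5 + 6 + 9 + 4.5 = 32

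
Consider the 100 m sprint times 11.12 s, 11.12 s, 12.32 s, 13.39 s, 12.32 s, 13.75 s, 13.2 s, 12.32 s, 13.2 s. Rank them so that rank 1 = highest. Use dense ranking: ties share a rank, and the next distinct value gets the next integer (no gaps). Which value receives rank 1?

Sorted (descending): 13.75, 13.39, 13.2, 13.2, 12.32, 12.32, 12.32, 11.12, 11.12
The 2 values of 13.2 share dense rank 3.
The 3 values of 12.32 share dense rank 4.
The 2 values of 11.12 share dense rank 5.
Remaining distinct values take the next consecutive integers.
Rank 1 → value 13.75.

13.75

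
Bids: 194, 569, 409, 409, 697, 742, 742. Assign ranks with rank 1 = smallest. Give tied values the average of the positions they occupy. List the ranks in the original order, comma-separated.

1, 4, 2.5, 2.5, 5, 6.5, 6.5

Sorted (ascending): 194, 409, 409, 569, 697, 742, 742
The 2 values of 409 occupy positions 2–3 → average rank (2+3)/2 = 2.5.
The 2 values of 742 occupy positions 6–7 → average rank (6+7)/2 = 6.5.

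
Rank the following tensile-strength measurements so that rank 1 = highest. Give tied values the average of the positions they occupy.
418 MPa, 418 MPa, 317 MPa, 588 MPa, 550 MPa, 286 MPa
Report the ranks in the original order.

Sorted (descending): 588, 550, 418, 418, 317, 286
The 2 values of 418 occupy positions 3–4 → average rank (3+4)/2 = 3.5.

3.5, 3.5, 5, 1, 2, 6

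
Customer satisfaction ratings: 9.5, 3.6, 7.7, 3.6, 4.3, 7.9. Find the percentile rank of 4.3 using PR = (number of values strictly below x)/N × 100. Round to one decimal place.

33.3

N = 6.
Strictly below 4.3: 2. Equal to 4.3: 1.
PR = 2/6 × 100 = 33.3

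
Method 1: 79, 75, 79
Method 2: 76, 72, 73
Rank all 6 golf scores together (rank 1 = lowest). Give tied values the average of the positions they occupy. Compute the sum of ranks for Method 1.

14

Sorted (ascending): 72, 73, 75, 76, 79, 79
The 2 values of 79 occupy positions 5–6 → average rank (5+6)/2 = 5.5.
Method 1 values → pooled ranks: 79→5.5, 75→3, 79→5.5
Rank sum = 5.5 + 3 + 5.5 = 14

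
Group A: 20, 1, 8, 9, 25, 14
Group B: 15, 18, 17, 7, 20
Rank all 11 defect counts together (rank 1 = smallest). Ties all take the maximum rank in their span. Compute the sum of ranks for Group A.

34

Sorted (ascending): 1, 7, 8, 9, 14, 15, 17, 18, 20, 20, 25
The 2 values of 20 occupy positions 9–10 → each gets rank 10.
Group A values → pooled ranks: 20→10, 1→1, 8→3, 9→4, 25→11, 14→5
Rank sum = 10 + 1 + 3 + 4 + 11 + 5 = 34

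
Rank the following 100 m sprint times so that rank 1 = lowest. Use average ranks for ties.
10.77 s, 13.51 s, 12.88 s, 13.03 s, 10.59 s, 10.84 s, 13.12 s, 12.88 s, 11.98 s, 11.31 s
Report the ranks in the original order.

Sorted (ascending): 10.59, 10.77, 10.84, 11.31, 11.98, 12.88, 12.88, 13.03, 13.12, 13.51
The 2 values of 12.88 occupy positions 6–7 → average rank (6+7)/2 = 6.5.

2, 10, 6.5, 8, 1, 3, 9, 6.5, 5, 4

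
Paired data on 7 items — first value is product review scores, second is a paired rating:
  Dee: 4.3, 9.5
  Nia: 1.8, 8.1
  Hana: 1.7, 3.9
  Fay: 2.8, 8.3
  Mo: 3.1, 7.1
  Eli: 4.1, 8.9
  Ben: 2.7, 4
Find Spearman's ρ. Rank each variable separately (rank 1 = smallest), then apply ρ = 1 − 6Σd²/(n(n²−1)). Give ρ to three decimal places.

Ranks of variable 1: 7, 2, 1, 4, 5, 6, 3
Ranks of variable 2: 7, 4, 1, 5, 3, 6, 2
d = r₁ − r₂: 0, -2, 0, -1, 2, 0, 1
d²: 0, 4, 0, 1, 4, 0, 1; Σd² = 10
ρ = 1 − 6·10/(7·48) = 1 − 60/336 = 0.821

0.821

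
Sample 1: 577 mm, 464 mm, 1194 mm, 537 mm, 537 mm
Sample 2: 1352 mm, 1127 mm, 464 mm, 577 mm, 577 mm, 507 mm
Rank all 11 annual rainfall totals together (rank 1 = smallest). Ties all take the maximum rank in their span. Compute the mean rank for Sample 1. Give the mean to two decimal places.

Sorted (ascending): 464, 464, 507, 537, 537, 577, 577, 577, 1127, 1194, 1352
The 2 values of 464 occupy positions 1–2 → each gets rank 2.
The 2 values of 537 occupy positions 4–5 → each gets rank 5.
The 3 values of 577 occupy positions 6–8 → each gets rank 8.
Sample 1 values → pooled ranks: 577→8, 464→2, 1194→10, 537→5, 537→5
Mean rank = (8 + 2 + 10 + 5 + 5) / 5 = 6.00

6.00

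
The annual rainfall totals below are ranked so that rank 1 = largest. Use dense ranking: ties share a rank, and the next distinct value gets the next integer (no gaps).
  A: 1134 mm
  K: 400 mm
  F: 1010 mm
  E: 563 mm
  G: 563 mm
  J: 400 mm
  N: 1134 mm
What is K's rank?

Sorted (descending): 1134, 1134, 1010, 563, 563, 400, 400
The 2 values of 1134 share dense rank 1.
The 2 values of 563 share dense rank 3.
The 2 values of 400 share dense rank 4.
Remaining distinct values take the next consecutive integers.
K has value 400 mm → rank 4.

4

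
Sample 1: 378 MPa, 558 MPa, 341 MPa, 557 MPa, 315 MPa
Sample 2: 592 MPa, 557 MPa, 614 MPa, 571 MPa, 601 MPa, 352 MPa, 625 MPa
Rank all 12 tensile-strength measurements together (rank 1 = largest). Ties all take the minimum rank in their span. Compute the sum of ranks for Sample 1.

Sorted (descending): 625, 614, 601, 592, 571, 558, 557, 557, 378, 352, 341, 315
The 2 values of 557 occupy positions 7–8 → each gets rank 7.
Sample 1 values → pooled ranks: 378→9, 558→6, 341→11, 557→7, 315→12
Rank sum = 9 + 6 + 11 + 7 + 12 = 45

45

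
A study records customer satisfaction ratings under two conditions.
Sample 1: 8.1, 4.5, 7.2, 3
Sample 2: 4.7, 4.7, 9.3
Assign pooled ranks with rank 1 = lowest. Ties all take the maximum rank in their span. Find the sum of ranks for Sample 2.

Sorted (ascending): 3, 4.5, 4.7, 4.7, 7.2, 8.1, 9.3
The 2 values of 4.7 occupy positions 3–4 → each gets rank 4.
Sample 2 values → pooled ranks: 4.7→4, 4.7→4, 9.3→7
Rank sum = 4 + 4 + 7 = 15

15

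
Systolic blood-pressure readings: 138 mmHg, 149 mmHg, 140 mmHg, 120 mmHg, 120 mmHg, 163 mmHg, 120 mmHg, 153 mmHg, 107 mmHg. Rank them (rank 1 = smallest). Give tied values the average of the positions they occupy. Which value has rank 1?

Sorted (ascending): 107, 120, 120, 120, 138, 140, 149, 153, 163
The 3 values of 120 occupy positions 2–4 → average rank 3.
Rank 1 → value 107.

107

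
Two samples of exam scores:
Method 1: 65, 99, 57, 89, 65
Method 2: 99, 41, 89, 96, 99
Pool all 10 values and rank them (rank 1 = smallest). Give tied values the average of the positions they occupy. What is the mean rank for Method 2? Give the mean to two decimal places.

Sorted (ascending): 41, 57, 65, 65, 89, 89, 96, 99, 99, 99
The 2 values of 65 occupy positions 3–4 → average rank (3+4)/2 = 3.5.
The 2 values of 89 occupy positions 5–6 → average rank (5+6)/2 = 5.5.
The 3 values of 99 occupy positions 8–10 → average rank 9.
Method 2 values → pooled ranks: 99→9, 41→1, 89→5.5, 96→7, 99→9
Mean rank = (9 + 1 + 5.5 + 7 + 9) / 5 = 6.30

6.30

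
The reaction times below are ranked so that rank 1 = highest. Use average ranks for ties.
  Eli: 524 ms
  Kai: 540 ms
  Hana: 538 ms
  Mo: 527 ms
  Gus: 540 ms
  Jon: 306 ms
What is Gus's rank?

Sorted (descending): 540, 540, 538, 527, 524, 306
The 2 values of 540 occupy positions 1–2 → average rank (1+2)/2 = 1.5.
Gus has value 540 ms → rank 1.5.

1.5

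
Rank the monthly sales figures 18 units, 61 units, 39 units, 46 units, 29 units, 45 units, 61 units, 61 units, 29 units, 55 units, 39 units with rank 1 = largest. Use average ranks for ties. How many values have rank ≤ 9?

Sorted (descending): 61, 61, 61, 55, 46, 45, 39, 39, 29, 29, 18
The 3 values of 61 occupy positions 1–3 → average rank 2.
The 2 values of 39 occupy positions 7–8 → average rank (7+8)/2 = 7.5.
The 2 values of 29 occupy positions 9–10 → average rank (9+10)/2 = 9.5.
Ranks ≤ 9: {2, 2, 2, 4, 5, 6, 7.5, 7.5} → 8 values.

8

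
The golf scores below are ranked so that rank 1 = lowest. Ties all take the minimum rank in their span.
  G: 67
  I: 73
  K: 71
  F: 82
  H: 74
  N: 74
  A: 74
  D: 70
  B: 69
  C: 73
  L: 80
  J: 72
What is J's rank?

5

Sorted (ascending): 67, 69, 70, 71, 72, 73, 73, 74, 74, 74, 80, 82
The 2 values of 73 occupy positions 6–7 → each gets rank 6.
The 3 values of 74 occupy positions 8–10 → each gets rank 8.
J has value 72 → rank 5.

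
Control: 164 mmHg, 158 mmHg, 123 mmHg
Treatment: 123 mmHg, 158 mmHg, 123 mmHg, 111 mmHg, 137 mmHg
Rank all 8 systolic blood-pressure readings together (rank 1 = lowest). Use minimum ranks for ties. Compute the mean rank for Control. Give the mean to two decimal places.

Sorted (ascending): 111, 123, 123, 123, 137, 158, 158, 164
The 3 values of 123 occupy positions 2–4 → each gets rank 2.
The 2 values of 158 occupy positions 6–7 → each gets rank 6.
Control values → pooled ranks: 164→8, 158→6, 123→2
Mean rank = (8 + 6 + 2) / 3 = 5.33

5.33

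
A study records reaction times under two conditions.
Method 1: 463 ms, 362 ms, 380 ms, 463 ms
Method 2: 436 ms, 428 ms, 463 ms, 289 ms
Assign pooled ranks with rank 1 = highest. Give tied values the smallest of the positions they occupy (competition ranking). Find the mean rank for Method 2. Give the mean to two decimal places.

4.50

Sorted (descending): 463, 463, 463, 436, 428, 380, 362, 289
The 3 values of 463 occupy positions 1–3 → each gets rank 1.
Method 2 values → pooled ranks: 436→4, 428→5, 463→1, 289→8
Mean rank = (4 + 5 + 1 + 8) / 4 = 4.50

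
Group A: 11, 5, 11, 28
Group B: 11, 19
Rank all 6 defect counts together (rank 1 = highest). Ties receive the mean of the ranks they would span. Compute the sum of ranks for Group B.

Sorted (descending): 28, 19, 11, 11, 11, 5
The 3 values of 11 occupy positions 3–5 → average rank 4.
Group B values → pooled ranks: 11→4, 19→2
Rank sum = 4 + 2 = 6

6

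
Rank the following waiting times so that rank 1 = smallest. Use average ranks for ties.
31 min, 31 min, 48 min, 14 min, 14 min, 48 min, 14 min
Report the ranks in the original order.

Sorted (ascending): 14, 14, 14, 31, 31, 48, 48
The 3 values of 14 occupy positions 1–3 → average rank 2.
The 2 values of 31 occupy positions 4–5 → average rank (4+5)/2 = 4.5.
The 2 values of 48 occupy positions 6–7 → average rank (6+7)/2 = 6.5.

4.5, 4.5, 6.5, 2, 2, 6.5, 2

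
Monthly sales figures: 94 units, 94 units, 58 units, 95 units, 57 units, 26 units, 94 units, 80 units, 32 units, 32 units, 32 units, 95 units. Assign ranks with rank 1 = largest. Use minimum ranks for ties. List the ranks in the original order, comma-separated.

3, 3, 7, 1, 8, 12, 3, 6, 9, 9, 9, 1

Sorted (descending): 95, 95, 94, 94, 94, 80, 58, 57, 32, 32, 32, 26
The 2 values of 95 occupy positions 1–2 → each gets rank 1.
The 3 values of 94 occupy positions 3–5 → each gets rank 3.
The 3 values of 32 occupy positions 9–11 → each gets rank 9.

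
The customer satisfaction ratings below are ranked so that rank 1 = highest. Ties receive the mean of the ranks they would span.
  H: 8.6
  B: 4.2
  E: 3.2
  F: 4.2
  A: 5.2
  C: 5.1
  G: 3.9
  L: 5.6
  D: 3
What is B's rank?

5.5

Sorted (descending): 8.6, 5.6, 5.2, 5.1, 4.2, 4.2, 3.9, 3.2, 3
The 2 values of 4.2 occupy positions 5–6 → average rank (5+6)/2 = 5.5.
B has value 4.2 → rank 5.5.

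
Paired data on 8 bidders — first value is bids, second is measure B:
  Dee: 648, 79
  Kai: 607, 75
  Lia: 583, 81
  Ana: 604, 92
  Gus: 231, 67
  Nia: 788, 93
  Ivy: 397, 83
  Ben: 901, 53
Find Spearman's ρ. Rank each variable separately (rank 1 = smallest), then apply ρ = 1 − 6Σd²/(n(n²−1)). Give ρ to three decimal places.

-0.048

Ranks of variable 1: 6, 5, 3, 4, 1, 7, 2, 8
Ranks of variable 2: 4, 3, 5, 7, 2, 8, 6, 1
d = r₁ − r₂: 2, 2, -2, -3, -1, -1, -4, 7
d²: 4, 4, 4, 9, 1, 1, 16, 49; Σd² = 88
ρ = 1 − 6·88/(8·63) = 1 − 528/504 = -0.048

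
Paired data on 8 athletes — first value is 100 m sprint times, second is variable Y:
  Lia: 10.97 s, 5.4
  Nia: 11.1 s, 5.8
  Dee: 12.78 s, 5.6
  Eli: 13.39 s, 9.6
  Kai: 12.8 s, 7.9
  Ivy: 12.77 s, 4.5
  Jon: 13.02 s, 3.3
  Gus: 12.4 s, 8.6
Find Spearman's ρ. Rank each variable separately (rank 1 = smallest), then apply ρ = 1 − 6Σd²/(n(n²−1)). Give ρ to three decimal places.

0.167

Ranks of variable 1: 1, 2, 5, 8, 6, 4, 7, 3
Ranks of variable 2: 3, 5, 4, 8, 6, 2, 1, 7
d = r₁ − r₂: -2, -3, 1, 0, 0, 2, 6, -4
d²: 4, 9, 1, 0, 0, 4, 36, 16; Σd² = 70
ρ = 1 − 6·70/(8·63) = 1 − 420/504 = 0.167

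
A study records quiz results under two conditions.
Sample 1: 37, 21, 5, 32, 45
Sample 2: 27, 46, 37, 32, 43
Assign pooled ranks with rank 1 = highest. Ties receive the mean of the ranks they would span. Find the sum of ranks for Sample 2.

23

Sorted (descending): 46, 45, 43, 37, 37, 32, 32, 27, 21, 5
The 2 values of 37 occupy positions 4–5 → average rank (4+5)/2 = 4.5.
The 2 values of 32 occupy positions 6–7 → average rank (6+7)/2 = 6.5.
Sample 2 values → pooled ranks: 27→8, 46→1, 37→4.5, 32→6.5, 43→3
Rank sum = 8 + 1 + 4.5 + 6.5 + 3 = 23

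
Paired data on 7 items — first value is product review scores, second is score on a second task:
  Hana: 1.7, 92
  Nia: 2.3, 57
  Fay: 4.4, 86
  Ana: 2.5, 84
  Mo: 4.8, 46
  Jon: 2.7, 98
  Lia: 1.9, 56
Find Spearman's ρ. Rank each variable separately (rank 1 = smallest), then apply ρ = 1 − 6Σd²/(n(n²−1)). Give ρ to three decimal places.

Ranks of variable 1: 1, 3, 6, 4, 7, 5, 2
Ranks of variable 2: 6, 3, 5, 4, 1, 7, 2
d = r₁ − r₂: -5, 0, 1, 0, 6, -2, 0
d²: 25, 0, 1, 0, 36, 4, 0; Σd² = 66
ρ = 1 − 6·66/(7·48) = 1 − 396/336 = -0.179

-0.179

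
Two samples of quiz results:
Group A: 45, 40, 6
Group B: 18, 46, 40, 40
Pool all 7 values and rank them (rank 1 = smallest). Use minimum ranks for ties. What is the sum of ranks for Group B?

15

Sorted (ascending): 6, 18, 40, 40, 40, 45, 46
The 3 values of 40 occupy positions 3–5 → each gets rank 3.
Group B values → pooled ranks: 18→2, 46→7, 40→3, 40→3
Rank sum = 2 + 7 + 3 + 3 = 15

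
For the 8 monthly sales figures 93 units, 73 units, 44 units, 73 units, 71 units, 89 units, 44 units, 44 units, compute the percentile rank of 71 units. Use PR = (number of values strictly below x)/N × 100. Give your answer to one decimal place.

37.5

N = 8.
Strictly below 71: 3. Equal to 71: 1.
PR = 3/8 × 100 = 37.5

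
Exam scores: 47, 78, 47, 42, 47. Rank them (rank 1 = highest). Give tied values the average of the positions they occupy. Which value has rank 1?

78

Sorted (descending): 78, 47, 47, 47, 42
The 3 values of 47 occupy positions 2–4 → average rank 3.
Rank 1 → value 78.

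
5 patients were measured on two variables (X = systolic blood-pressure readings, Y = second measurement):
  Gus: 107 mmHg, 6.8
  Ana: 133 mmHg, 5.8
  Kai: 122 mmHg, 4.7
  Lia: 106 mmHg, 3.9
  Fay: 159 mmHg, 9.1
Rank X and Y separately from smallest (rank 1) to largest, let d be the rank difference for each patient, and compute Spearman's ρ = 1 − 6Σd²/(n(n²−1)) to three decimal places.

Ranks of variable 1: 2, 4, 3, 1, 5
Ranks of variable 2: 4, 3, 2, 1, 5
d = r₁ − r₂: -2, 1, 1, 0, 0
d²: 4, 1, 1, 0, 0; Σd² = 6
ρ = 1 − 6·6/(5·24) = 1 − 36/120 = 0.700

0.700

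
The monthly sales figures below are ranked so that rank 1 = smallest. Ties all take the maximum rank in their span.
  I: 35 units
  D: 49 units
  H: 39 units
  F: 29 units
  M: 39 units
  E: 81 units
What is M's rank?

4

Sorted (ascending): 29, 35, 39, 39, 49, 81
The 2 values of 39 occupy positions 3–4 → each gets rank 4.
M has value 39 units → rank 4.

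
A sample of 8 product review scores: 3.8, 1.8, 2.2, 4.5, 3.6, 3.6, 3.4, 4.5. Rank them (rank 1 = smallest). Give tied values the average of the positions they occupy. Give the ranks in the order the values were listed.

6, 1, 2, 7.5, 4.5, 4.5, 3, 7.5

Sorted (ascending): 1.8, 2.2, 3.4, 3.6, 3.6, 3.8, 4.5, 4.5
The 2 values of 3.6 occupy positions 4–5 → average rank (4+5)/2 = 4.5.
The 2 values of 4.5 occupy positions 7–8 → average rank (7+8)/2 = 7.5.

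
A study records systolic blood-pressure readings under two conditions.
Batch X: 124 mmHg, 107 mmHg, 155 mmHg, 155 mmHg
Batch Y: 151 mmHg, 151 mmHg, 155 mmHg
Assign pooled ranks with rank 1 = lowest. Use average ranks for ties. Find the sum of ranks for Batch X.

15

Sorted (ascending): 107, 124, 151, 151, 155, 155, 155
The 2 values of 151 occupy positions 3–4 → average rank (3+4)/2 = 3.5.
The 3 values of 155 occupy positions 5–7 → average rank 6.
Batch X values → pooled ranks: 124→2, 107→1, 155→6, 155→6
Rank sum = 2 + 1 + 6 + 6 = 15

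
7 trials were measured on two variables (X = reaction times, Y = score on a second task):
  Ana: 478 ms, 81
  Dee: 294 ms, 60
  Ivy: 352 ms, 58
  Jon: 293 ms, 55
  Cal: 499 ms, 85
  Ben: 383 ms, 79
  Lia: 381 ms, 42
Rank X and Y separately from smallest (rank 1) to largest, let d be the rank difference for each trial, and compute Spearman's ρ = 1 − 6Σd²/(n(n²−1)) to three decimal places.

0.750

Ranks of variable 1: 6, 2, 3, 1, 7, 5, 4
Ranks of variable 2: 6, 4, 3, 2, 7, 5, 1
d = r₁ − r₂: 0, -2, 0, -1, 0, 0, 3
d²: 0, 4, 0, 1, 0, 0, 9; Σd² = 14
ρ = 1 − 6·14/(7·48) = 1 − 84/336 = 0.750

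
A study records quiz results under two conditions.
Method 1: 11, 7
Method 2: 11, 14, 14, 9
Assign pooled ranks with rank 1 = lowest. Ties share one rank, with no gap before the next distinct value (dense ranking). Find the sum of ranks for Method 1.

4

Sorted (ascending): 7, 9, 11, 11, 14, 14
The 2 values of 11 share dense rank 3.
The 2 values of 14 share dense rank 4.
Remaining distinct values take the next consecutive integers.
Method 1 values → pooled ranks: 11→3, 7→1
Rank sum = 3 + 1 = 4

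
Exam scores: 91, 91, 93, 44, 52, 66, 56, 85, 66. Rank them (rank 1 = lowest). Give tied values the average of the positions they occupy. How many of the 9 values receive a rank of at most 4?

Sorted (ascending): 44, 52, 56, 66, 66, 85, 91, 91, 93
The 2 values of 66 occupy positions 4–5 → average rank (4+5)/2 = 4.5.
The 2 values of 91 occupy positions 7–8 → average rank (7+8)/2 = 7.5.
Ranks ≤ 4: {1, 2, 3} → 3 values.

3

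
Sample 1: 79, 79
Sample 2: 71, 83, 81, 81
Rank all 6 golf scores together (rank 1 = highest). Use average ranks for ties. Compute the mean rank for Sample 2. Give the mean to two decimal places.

3.00

Sorted (descending): 83, 81, 81, 79, 79, 71
The 2 values of 81 occupy positions 2–3 → average rank (2+3)/2 = 2.5.
The 2 values of 79 occupy positions 4–5 → average rank (4+5)/2 = 4.5.
Sample 2 values → pooled ranks: 71→6, 83→1, 81→2.5, 81→2.5
Mean rank = (6 + 1 + 2.5 + 2.5) / 4 = 3.00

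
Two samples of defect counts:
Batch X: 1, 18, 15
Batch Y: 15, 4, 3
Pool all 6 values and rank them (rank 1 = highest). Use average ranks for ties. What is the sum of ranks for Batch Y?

Sorted (descending): 18, 15, 15, 4, 3, 1
The 2 values of 15 occupy positions 2–3 → average rank (2+3)/2 = 2.5.
Batch Y values → pooled ranks: 15→2.5, 4→4, 3→5
Rank sum = 2.5 + 4 + 5 = 11.5

11.5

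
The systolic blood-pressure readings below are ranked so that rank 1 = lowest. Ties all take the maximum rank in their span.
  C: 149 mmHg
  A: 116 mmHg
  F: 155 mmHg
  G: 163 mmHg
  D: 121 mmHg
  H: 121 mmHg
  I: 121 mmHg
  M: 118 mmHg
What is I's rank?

5

Sorted (ascending): 116, 118, 121, 121, 121, 149, 155, 163
The 3 values of 121 occupy positions 3–5 → each gets rank 5.
I has value 121 mmHg → rank 5.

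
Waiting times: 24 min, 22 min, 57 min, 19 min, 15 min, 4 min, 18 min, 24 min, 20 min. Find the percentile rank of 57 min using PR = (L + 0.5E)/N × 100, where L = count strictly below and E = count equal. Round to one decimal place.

94.4

N = 9.
Strictly below 57: 8. Equal to 57: 1.
PR = (8 + 0.5·1)/9 × 100 = 94.4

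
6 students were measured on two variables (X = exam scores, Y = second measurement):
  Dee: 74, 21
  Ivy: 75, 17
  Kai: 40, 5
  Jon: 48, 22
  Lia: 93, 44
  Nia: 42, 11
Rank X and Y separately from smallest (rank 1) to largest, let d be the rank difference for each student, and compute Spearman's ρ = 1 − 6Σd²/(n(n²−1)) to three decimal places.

0.771

Ranks of variable 1: 4, 5, 1, 3, 6, 2
Ranks of variable 2: 4, 3, 1, 5, 6, 2
d = r₁ − r₂: 0, 2, 0, -2, 0, 0
d²: 0, 4, 0, 4, 0, 0; Σd² = 8
ρ = 1 − 6·8/(6·35) = 1 − 48/210 = 0.771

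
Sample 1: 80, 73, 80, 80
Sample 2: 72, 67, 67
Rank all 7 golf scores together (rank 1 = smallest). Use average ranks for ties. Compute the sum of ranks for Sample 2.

Sorted (ascending): 67, 67, 72, 73, 80, 80, 80
The 2 values of 67 occupy positions 1–2 → average rank (1+2)/2 = 1.5.
The 3 values of 80 occupy positions 5–7 → average rank 6.
Sample 2 values → pooled ranks: 72→3, 67→1.5, 67→1.5
Rank sum = 3 + 1.5 + 1.5 = 6

6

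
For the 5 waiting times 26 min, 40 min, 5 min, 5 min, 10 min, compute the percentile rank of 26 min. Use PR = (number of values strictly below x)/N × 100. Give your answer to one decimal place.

N = 5.
Strictly below 26: 3. Equal to 26: 1.
PR = 3/5 × 100 = 60.0

60.0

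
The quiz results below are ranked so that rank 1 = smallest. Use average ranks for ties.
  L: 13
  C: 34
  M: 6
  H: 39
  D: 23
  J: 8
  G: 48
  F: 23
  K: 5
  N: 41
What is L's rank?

4

Sorted (ascending): 5, 6, 8, 13, 23, 23, 34, 39, 41, 48
The 2 values of 23 occupy positions 5–6 → average rank (5+6)/2 = 5.5.
L has value 13 → rank 4.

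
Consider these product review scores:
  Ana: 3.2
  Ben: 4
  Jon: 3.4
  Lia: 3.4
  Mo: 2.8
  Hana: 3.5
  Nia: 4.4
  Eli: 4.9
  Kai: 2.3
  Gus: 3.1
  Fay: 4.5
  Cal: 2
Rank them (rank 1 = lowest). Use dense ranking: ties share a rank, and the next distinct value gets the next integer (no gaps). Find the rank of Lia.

6

Sorted (ascending): 2, 2.3, 2.8, 3.1, 3.2, 3.4, 3.4, 3.5, 4, 4.4, 4.5, 4.9
The 2 values of 3.4 share dense rank 6.
Remaining distinct values take the next consecutive integers.
Lia has value 3.4 → rank 6.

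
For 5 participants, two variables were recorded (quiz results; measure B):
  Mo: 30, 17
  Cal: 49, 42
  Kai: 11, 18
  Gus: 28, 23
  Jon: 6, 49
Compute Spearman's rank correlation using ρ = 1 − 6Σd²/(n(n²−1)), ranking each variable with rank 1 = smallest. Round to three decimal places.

-0.300

Ranks of variable 1: 4, 5, 2, 3, 1
Ranks of variable 2: 1, 4, 2, 3, 5
d = r₁ − r₂: 3, 1, 0, 0, -4
d²: 9, 1, 0, 0, 16; Σd² = 26
ρ = 1 − 6·26/(5·24) = 1 − 156/120 = -0.300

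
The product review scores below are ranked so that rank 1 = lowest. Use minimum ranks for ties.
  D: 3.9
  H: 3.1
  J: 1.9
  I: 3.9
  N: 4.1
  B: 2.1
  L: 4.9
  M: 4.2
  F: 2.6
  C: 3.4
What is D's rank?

Sorted (ascending): 1.9, 2.1, 2.6, 3.1, 3.4, 3.9, 3.9, 4.1, 4.2, 4.9
The 2 values of 3.9 occupy positions 6–7 → each gets rank 6.
D has value 3.9 → rank 6.

6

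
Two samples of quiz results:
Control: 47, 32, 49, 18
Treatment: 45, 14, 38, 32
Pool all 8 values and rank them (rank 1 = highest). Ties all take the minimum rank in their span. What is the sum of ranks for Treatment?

20

Sorted (descending): 49, 47, 45, 38, 32, 32, 18, 14
The 2 values of 32 occupy positions 5–6 → each gets rank 5.
Treatment values → pooled ranks: 45→3, 14→8, 38→4, 32→5
Rank sum = 3 + 8 + 4 + 5 = 20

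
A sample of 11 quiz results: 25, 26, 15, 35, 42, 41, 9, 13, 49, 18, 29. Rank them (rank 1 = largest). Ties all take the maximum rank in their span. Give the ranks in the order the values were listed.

7, 6, 9, 4, 2, 3, 11, 10, 1, 8, 5

Sorted (descending): 49, 42, 41, 35, 29, 26, 25, 18, 15, 13, 9
No ties — each value takes its position as its rank.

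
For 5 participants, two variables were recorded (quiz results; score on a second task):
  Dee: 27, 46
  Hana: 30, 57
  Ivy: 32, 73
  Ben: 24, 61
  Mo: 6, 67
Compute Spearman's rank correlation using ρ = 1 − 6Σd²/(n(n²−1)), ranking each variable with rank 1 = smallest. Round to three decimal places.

Ranks of variable 1: 3, 4, 5, 2, 1
Ranks of variable 2: 1, 2, 5, 3, 4
d = r₁ − r₂: 2, 2, 0, -1, -3
d²: 4, 4, 0, 1, 9; Σd² = 18
ρ = 1 − 6·18/(5·24) = 1 − 108/120 = 0.100

0.100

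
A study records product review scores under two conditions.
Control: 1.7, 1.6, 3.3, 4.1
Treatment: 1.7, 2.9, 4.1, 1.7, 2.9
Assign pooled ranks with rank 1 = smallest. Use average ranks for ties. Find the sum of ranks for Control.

19.5

Sorted (ascending): 1.6, 1.7, 1.7, 1.7, 2.9, 2.9, 3.3, 4.1, 4.1
The 3 values of 1.7 occupy positions 2–4 → average rank 3.
The 2 values of 2.9 occupy positions 5–6 → average rank (5+6)/2 = 5.5.
The 2 values of 4.1 occupy positions 8–9 → average rank (8+9)/2 = 8.5.
Control values → pooled ranks: 1.7→3, 1.6→1, 3.3→7, 4.1→8.5
Rank sum = 3 + 1 + 7 + 8.5 = 19.5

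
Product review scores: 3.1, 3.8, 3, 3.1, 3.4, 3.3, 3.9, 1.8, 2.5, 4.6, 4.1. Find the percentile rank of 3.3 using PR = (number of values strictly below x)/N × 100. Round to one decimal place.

N = 11.
Strictly below 3.3: 5. Equal to 3.3: 1.
PR = 5/11 × 100 = 45.5

45.5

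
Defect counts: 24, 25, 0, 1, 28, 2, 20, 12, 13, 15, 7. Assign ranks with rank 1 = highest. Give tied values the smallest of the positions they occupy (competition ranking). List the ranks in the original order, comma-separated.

Sorted (descending): 28, 25, 24, 20, 15, 13, 12, 7, 2, 1, 0
No ties — each value takes its position as its rank.

3, 2, 11, 10, 1, 9, 4, 7, 6, 5, 8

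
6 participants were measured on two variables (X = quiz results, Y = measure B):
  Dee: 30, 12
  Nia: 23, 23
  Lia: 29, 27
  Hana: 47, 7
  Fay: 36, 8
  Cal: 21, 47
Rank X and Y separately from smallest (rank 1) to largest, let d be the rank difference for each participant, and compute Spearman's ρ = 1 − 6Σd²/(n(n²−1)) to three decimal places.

-0.943

Ranks of variable 1: 4, 2, 3, 6, 5, 1
Ranks of variable 2: 3, 4, 5, 1, 2, 6
d = r₁ − r₂: 1, -2, -2, 5, 3, -5
d²: 1, 4, 4, 25, 9, 25; Σd² = 68
ρ = 1 − 6·68/(6·35) = 1 − 408/210 = -0.943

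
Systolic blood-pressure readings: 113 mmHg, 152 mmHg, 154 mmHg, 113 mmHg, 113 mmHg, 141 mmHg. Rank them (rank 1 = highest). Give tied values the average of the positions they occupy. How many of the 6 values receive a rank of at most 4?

Sorted (descending): 154, 152, 141, 113, 113, 113
The 3 values of 113 occupy positions 4–6 → average rank 5.
Ranks ≤ 4: {1, 2, 3} → 3 values.

3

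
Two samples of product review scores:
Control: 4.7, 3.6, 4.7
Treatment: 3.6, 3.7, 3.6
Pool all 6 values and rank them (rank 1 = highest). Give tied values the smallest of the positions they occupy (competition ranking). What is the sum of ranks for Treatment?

11

Sorted (descending): 4.7, 4.7, 3.7, 3.6, 3.6, 3.6
The 2 values of 4.7 occupy positions 1–2 → each gets rank 1.
The 3 values of 3.6 occupy positions 4–6 → each gets rank 4.
Treatment values → pooled ranks: 3.6→4, 3.7→3, 3.6→4
Rank sum = 4 + 3 + 4 = 11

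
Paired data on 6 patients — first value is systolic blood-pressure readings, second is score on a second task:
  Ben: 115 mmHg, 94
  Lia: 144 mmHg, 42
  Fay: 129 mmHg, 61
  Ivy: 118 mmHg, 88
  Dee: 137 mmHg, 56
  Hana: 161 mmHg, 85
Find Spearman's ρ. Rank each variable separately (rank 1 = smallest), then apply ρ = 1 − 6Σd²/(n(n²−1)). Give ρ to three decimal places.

Ranks of variable 1: 1, 5, 3, 2, 4, 6
Ranks of variable 2: 6, 1, 3, 5, 2, 4
d = r₁ − r₂: -5, 4, 0, -3, 2, 2
d²: 25, 16, 0, 9, 4, 4; Σd² = 58
ρ = 1 − 6·58/(6·35) = 1 − 348/210 = -0.657

-0.657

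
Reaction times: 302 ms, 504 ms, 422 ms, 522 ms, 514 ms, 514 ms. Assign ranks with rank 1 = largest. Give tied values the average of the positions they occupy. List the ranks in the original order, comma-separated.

6, 4, 5, 1, 2.5, 2.5

Sorted (descending): 522, 514, 514, 504, 422, 302
The 2 values of 514 occupy positions 2–3 → average rank (2+3)/2 = 2.5.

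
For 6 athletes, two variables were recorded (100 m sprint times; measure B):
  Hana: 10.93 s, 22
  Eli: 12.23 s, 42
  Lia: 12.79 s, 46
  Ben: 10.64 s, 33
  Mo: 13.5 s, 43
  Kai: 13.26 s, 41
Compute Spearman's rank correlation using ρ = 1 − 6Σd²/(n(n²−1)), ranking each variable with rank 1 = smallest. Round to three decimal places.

0.657

Ranks of variable 1: 2, 3, 4, 1, 6, 5
Ranks of variable 2: 1, 4, 6, 2, 5, 3
d = r₁ − r₂: 1, -1, -2, -1, 1, 2
d²: 1, 1, 4, 1, 1, 4; Σd² = 12
ρ = 1 − 6·12/(6·35) = 1 − 72/210 = 0.657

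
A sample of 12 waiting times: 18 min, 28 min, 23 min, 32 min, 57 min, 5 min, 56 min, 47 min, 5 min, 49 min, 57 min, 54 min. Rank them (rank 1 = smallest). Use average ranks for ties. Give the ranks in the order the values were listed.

3, 5, 4, 6, 11.5, 1.5, 10, 7, 1.5, 8, 11.5, 9

Sorted (ascending): 5, 5, 18, 23, 28, 32, 47, 49, 54, 56, 57, 57
The 2 values of 5 occupy positions 1–2 → average rank (1+2)/2 = 1.5.
The 2 values of 57 occupy positions 11–12 → average rank (11+12)/2 = 11.5.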